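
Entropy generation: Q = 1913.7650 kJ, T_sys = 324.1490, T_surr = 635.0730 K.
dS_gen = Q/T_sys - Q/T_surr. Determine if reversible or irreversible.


dS_sys = 1913.7650/324.1490 = 5.9040 kJ/K
dS_surr = -1913.7650/635.0730 = -3.0135 kJ/K
dS_gen = 5.9040 - 3.0135 = 2.8905 kJ/K (irreversible)

dS_gen = 2.8905 kJ/K, irreversible


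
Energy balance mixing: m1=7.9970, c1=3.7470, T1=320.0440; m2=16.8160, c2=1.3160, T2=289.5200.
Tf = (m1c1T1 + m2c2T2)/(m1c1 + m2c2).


num = 15997.0772
den = 52.0946
Tf = 307.0774 K

307.0774 K


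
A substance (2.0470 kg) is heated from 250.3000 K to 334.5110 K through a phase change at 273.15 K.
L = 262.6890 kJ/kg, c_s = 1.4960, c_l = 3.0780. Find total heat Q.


Q1 (sensible, solid) = 2.0470 * 1.4960 * 22.8500 = 69.9738 kJ
Q2 (latent) = 2.0470 * 262.6890 = 537.7244 kJ
Q3 (sensible, liquid) = 2.0470 * 3.0780 * 61.3610 = 386.6152 kJ
Q_total = 994.3134 kJ

994.3134 kJ


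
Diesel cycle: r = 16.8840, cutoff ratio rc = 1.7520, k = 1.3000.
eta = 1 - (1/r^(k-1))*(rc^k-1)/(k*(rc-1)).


r^(k-1) = 2.3348
rc^k = 2.0730
eta = 0.5299 = 52.9904%

52.9904%


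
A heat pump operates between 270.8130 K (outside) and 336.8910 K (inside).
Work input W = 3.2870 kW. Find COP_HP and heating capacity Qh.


COP = 336.8910 / 66.0780 = 5.0984
Qh = 5.0984 * 3.2870 = 16.7584 kW

COP = 5.0984, Qh = 16.7584 kW


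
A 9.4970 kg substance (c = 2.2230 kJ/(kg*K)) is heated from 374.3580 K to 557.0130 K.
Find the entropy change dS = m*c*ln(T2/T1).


T2/T1 = 1.4879
ln(T2/T1) = 0.3974
dS = 9.4970 * 2.2230 * 0.3974 = 8.3893 kJ/K

8.3893 kJ/K


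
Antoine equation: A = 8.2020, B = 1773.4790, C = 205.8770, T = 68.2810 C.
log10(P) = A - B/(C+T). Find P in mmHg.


C+T = 274.1580
B/(C+T) = 6.4688
log10(P) = 8.2020 - 6.4688 = 1.7332
P = 10^1.7332 = 54.0977 mmHg

54.0977 mmHg


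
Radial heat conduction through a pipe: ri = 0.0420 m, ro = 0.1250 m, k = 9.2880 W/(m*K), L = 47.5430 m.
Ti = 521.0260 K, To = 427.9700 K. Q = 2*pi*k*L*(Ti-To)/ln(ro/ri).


dT = 93.0560 K
ln(ro/ri) = 1.0906
Q = 2*pi*9.2880*47.5430*93.0560 / 1.0906 = 236728.1893 W

236728.1893 W


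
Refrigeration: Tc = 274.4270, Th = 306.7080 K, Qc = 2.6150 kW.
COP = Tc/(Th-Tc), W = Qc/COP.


COP = 274.4270 / 32.2810 = 8.5012
W = 2.6150 / 8.5012 = 0.3076 kW

COP = 8.5012, W = 0.3076 kW


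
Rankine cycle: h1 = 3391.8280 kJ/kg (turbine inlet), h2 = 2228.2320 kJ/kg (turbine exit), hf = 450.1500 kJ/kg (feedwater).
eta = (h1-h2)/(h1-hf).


W = 1163.5960 kJ/kg
Q_in = 2941.6780 kJ/kg
eta = 0.3956 = 39.5555%

eta = 39.5555%


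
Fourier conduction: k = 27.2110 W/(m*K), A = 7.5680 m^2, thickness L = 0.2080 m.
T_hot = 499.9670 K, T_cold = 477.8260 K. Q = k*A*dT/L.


dT = 22.1410 K
Q = 27.2110 * 7.5680 * 22.1410 / 0.2080 = 21920.9576 W

21920.9576 W


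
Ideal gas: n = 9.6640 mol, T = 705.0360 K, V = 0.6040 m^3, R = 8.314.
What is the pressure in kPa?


P = nRT/V = 9.6640 * 8.314 * 705.0360 / 0.6040
= 56647.1722 / 0.6040 = 93786.7089 Pa = 93.7867 kPa

93.7867 kPa


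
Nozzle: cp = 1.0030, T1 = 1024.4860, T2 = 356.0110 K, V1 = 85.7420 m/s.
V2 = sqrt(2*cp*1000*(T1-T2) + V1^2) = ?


dT = 668.4750 K
2*cp*1000*dT = 1340960.8500
V1^2 = 7351.6906
V2 = sqrt(1348312.5406) = 1161.1686 m/s

1161.1686 m/s


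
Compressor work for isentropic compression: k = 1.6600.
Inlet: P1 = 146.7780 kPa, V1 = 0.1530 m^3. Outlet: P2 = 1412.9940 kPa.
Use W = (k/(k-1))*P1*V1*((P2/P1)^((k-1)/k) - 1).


(k-1)/k = 0.3976
(P2/P1)^exp = 2.4605
W = 2.5152 * 146.7780 * 0.1530 * (2.4605 - 1) = 82.4927 kJ

82.4927 kJ


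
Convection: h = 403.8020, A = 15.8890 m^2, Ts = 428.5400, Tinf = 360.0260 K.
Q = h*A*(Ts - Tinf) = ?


dT = 68.5140 K
Q = 403.8020 * 15.8890 * 68.5140 = 439586.5076 W

439586.5076 W


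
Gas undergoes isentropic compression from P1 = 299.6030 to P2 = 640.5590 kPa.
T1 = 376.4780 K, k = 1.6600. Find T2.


(k-1)/k = 0.3976
(P2/P1)^exp = 1.3527
T2 = 376.4780 * 1.3527 = 509.2717 K

509.2717 K


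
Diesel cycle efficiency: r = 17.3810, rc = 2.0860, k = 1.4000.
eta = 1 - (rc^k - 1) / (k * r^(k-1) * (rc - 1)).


r^(k-1) = 3.1335
rc^k = 2.7992
eta = 0.6223 = 62.2340%

62.2340%


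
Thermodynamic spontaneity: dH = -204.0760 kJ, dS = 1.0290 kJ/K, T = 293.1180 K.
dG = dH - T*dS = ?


T*dS = 293.1180 * 1.0290 = 301.6184 kJ
dG = -204.0760 - 301.6184 = -505.6944 kJ (spontaneous)

dG = -505.6944 kJ, spontaneous


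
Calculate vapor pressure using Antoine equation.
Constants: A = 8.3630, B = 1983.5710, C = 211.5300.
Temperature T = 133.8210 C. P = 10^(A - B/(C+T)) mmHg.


C+T = 345.3510
B/(C+T) = 5.7436
log10(P) = 8.3630 - 5.7436 = 2.6194
P = 10^2.6194 = 416.2578 mmHg

416.2578 mmHg


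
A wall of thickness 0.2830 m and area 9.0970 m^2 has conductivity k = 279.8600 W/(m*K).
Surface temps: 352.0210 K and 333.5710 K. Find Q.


dT = 18.4500 K
Q = 279.8600 * 9.0970 * 18.4500 / 0.2830 = 165977.4009 W

165977.4009 W


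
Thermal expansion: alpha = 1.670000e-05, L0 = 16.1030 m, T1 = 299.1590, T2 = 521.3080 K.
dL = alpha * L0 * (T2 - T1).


dT = 222.1490 K
dL = 1.670000e-05 * 16.1030 * 222.1490 = 0.059740 m
L_final = 16.162740 m

dL = 0.059740 m


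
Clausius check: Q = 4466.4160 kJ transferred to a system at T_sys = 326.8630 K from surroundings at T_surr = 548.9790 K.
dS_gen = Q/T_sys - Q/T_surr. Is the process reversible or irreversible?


dS_sys = 4466.4160/326.8630 = 13.6645 kJ/K
dS_surr = -4466.4160/548.9790 = -8.1359 kJ/K
dS_gen = 13.6645 - 8.1359 = 5.5286 kJ/K (irreversible)

dS_gen = 5.5286 kJ/K, irreversible


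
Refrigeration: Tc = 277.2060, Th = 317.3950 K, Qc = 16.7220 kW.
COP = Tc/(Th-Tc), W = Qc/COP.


COP = 277.2060 / 40.1890 = 6.8976
W = 16.7220 / 6.8976 = 2.4243 kW

COP = 6.8976, W = 2.4243 kW


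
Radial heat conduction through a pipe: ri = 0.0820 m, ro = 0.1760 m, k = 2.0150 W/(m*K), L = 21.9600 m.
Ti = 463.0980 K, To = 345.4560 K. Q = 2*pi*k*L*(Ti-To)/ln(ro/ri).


dT = 117.6420 K
ln(ro/ri) = 0.7638
Q = 2*pi*2.0150*21.9600*117.6420 / 0.7638 = 42824.2775 W

42824.2775 W


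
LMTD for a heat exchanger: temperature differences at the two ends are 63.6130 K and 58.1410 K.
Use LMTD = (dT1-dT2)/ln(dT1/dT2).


dT1/dT2 = 1.0941
ln(dT1/dT2) = 0.0899
LMTD = 5.4720 / 0.0899 = 60.8360 K

60.8360 K


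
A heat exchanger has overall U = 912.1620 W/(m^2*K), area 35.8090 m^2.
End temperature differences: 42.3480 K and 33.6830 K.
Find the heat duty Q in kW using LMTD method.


LMTD = 37.8503 K
Q = 912.1620 * 35.8090 * 37.8503 = 1236328.6811 W = 1236.3287 kW

1236.3287 kW


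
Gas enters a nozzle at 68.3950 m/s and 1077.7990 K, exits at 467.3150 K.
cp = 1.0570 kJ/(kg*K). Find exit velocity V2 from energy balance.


dT = 610.4840 K
2*cp*1000*dT = 1290563.1760
V1^2 = 4677.8760
V2 = sqrt(1295241.0520) = 1138.0866 m/s

1138.0866 m/s


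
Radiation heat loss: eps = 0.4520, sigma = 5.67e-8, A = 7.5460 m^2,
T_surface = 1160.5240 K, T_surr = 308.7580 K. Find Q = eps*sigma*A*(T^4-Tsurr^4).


T^4 = 1.8139e+12
Tsurr^4 = 9.0881e+09
Q = 0.4520 * 5.67e-8 * 7.5460 * 1.8048e+12 = 349038.5707 W

349038.5707 W


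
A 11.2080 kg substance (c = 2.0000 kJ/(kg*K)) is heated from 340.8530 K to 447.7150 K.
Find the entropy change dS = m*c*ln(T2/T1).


T2/T1 = 1.3135
ln(T2/T1) = 0.2727
dS = 11.2080 * 2.0000 * 0.2727 = 6.1130 kJ/K

6.1130 kJ/K


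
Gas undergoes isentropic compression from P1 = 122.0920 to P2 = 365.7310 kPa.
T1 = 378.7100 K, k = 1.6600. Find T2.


(k-1)/k = 0.3976
(P2/P1)^exp = 1.5468
T2 = 378.7100 * 1.5468 = 585.7988 K

585.7988 K


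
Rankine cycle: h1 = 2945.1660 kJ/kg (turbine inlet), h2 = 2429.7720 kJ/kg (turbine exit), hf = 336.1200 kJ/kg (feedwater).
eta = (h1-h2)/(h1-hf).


W = 515.3940 kJ/kg
Q_in = 2609.0460 kJ/kg
eta = 0.1975 = 19.7541%

eta = 19.7541%


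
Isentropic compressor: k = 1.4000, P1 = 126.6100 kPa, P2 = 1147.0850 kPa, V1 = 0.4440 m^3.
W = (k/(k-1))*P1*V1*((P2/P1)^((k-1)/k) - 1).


(k-1)/k = 0.2857
(P2/P1)^exp = 1.8770
W = 3.5000 * 126.6100 * 0.4440 * (1.8770 - 1) = 172.5521 kJ

172.5521 kJ


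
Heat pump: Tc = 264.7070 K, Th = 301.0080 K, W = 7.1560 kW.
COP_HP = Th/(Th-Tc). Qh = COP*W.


COP = 301.0080 / 36.3010 = 8.2920
Qh = 8.2920 * 7.1560 = 59.3376 kW

COP = 8.2920, Qh = 59.3376 kW


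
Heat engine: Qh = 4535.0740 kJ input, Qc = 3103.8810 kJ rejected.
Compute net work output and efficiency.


W = 4535.0740 - 3103.8810 = 1431.1930 kJ
eta = 1431.1930 / 4535.0740 = 0.3156 = 31.5583%

W = 1431.1930 kJ, eta = 31.5583%


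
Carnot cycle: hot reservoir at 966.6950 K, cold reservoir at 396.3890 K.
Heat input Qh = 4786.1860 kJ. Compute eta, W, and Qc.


eta = 1 - 396.3890/966.6950 = 0.5900
W = 0.5900 * 4786.1860 = 2823.6316 kJ
Qc = 4786.1860 - 2823.6316 = 1962.5544 kJ

eta = 58.9954%, W = 2823.6316 kJ, Qc = 1962.5544 kJ


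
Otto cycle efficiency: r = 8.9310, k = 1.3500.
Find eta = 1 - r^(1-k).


r^(k-1) = 2.1519
eta = 1 - 1/2.1519 = 0.5353 = 53.5287%

53.5287%


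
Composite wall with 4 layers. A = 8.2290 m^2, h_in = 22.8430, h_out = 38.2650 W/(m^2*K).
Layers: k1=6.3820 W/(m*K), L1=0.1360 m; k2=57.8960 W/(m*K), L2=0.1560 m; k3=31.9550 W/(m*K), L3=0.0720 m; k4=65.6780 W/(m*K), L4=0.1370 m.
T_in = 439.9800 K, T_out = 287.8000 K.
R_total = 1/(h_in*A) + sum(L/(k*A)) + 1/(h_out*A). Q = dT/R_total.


R_conv_in = 1/(22.8430*8.2290) = 0.0053
R_1 = 0.1360/(6.3820*8.2290) = 0.0026
R_2 = 0.1560/(57.8960*8.2290) = 0.0003
R_3 = 0.0720/(31.9550*8.2290) = 0.0003
R_4 = 0.1370/(65.6780*8.2290) = 0.0003
R_conv_out = 1/(38.2650*8.2290) = 0.0032
R_total = 0.0119 K/W
Q = 152.1800 / 0.0119 = 12745.4075 W

R_total = 0.0119 K/W, Q = 12745.4075 W


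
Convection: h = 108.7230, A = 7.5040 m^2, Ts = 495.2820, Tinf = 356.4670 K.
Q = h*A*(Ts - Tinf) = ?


dT = 138.8150 K
Q = 108.7230 * 7.5040 * 138.8150 = 113253.2439 W

113253.2439 W


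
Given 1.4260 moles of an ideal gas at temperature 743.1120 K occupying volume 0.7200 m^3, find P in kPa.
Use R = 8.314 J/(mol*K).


P = nRT/V = 1.4260 * 8.314 * 743.1120 / 0.7200
= 8810.1605 / 0.7200 = 12236.3340 Pa = 12.2363 kPa

12.2363 kPa


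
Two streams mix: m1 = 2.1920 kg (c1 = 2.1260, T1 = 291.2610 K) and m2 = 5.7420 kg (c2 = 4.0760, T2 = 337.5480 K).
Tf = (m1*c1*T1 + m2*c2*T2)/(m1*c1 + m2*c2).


num = 9257.4379
den = 28.0646
Tf = 329.8619 K

329.8619 K


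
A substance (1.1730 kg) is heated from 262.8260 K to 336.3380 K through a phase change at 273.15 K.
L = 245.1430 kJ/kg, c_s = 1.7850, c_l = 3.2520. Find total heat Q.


Q1 (sensible, solid) = 1.1730 * 1.7850 * 10.3240 = 21.6164 kJ
Q2 (latent) = 1.1730 * 245.1430 = 287.5527 kJ
Q3 (sensible, liquid) = 1.1730 * 3.2520 * 63.1880 = 241.0367 kJ
Q_total = 550.2059 kJ

550.2059 kJ


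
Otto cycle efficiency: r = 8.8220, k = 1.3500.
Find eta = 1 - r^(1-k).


r^(k-1) = 2.1426
eta = 1 - 1/2.1426 = 0.5333 = 53.3285%

53.3285%


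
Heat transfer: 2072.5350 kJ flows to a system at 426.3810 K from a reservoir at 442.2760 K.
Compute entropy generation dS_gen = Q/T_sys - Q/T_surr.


dS_sys = 2072.5350/426.3810 = 4.8608 kJ/K
dS_surr = -2072.5350/442.2760 = -4.6861 kJ/K
dS_gen = 4.8608 - 4.6861 = 0.1747 kJ/K (irreversible)

dS_gen = 0.1747 kJ/K, irreversible


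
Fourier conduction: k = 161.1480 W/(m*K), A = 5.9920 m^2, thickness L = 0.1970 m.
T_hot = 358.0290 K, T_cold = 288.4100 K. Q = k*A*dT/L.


dT = 69.6190 K
Q = 161.1480 * 5.9920 * 69.6190 / 0.1970 = 341238.7004 W

341238.7004 W


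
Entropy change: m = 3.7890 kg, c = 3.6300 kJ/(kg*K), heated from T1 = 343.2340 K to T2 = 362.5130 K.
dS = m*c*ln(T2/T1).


T2/T1 = 1.0562
ln(T2/T1) = 0.0546
dS = 3.7890 * 3.6300 * 0.0546 = 0.7516 kJ/K

0.7516 kJ/K


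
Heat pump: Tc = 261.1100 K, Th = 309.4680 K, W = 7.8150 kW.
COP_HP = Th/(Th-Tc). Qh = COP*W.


COP = 309.4680 / 48.3580 = 6.3995
Qh = 6.3995 * 7.8150 = 50.0123 kW

COP = 6.3995, Qh = 50.0123 kW


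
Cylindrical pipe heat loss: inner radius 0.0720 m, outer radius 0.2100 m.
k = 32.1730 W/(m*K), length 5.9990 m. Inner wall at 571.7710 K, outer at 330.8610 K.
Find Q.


dT = 240.9100 K
ln(ro/ri) = 1.0704
Q = 2*pi*32.1730*5.9990*240.9100 / 1.0704 = 272924.3061 W

272924.3061 W


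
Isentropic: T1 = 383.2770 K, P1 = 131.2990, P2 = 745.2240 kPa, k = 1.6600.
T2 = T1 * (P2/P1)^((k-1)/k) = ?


(k-1)/k = 0.3976
(P2/P1)^exp = 1.9943
T2 = 383.2770 * 1.9943 = 764.3742 K

764.3742 K


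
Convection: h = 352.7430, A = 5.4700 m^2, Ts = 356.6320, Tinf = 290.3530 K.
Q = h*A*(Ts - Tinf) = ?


dT = 66.2790 K
Q = 352.7430 * 5.4700 * 66.2790 = 127885.6095 W

127885.6095 W


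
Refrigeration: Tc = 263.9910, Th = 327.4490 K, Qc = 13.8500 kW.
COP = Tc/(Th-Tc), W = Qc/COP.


COP = 263.9910 / 63.4580 = 4.1601
W = 13.8500 / 4.1601 = 3.3293 kW

COP = 4.1601, W = 3.3293 kW


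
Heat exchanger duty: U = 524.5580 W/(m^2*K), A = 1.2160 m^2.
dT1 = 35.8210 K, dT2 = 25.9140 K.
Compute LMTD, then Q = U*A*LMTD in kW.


LMTD = 30.6007 K
Q = 524.5580 * 1.2160 * 30.6007 = 19519.0286 W = 19.5190 kW

19.5190 kW


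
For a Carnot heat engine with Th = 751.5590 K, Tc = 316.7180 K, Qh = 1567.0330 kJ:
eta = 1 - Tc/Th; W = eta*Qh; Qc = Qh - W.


eta = 1 - 316.7180/751.5590 = 0.5786
W = 0.5786 * 1567.0330 = 906.6623 kJ
Qc = 1567.0330 - 906.6623 = 660.3707 kJ

eta = 57.8585%, W = 906.6623 kJ, Qc = 660.3707 kJ


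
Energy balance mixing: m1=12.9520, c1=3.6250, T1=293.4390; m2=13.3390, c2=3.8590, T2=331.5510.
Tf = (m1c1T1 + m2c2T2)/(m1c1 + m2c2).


num = 30843.9089
den = 98.4262
Tf = 313.3709 K

313.3709 K


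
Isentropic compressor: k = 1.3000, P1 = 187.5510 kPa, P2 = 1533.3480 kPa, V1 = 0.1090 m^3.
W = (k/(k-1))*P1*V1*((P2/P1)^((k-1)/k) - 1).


(k-1)/k = 0.2308
(P2/P1)^exp = 1.6240
W = 4.3333 * 187.5510 * 0.1090 * (1.6240 - 1) = 55.2766 kJ

55.2766 kJ


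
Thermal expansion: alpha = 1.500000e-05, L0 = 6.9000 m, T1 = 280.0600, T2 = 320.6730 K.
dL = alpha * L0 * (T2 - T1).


dT = 40.6130 K
dL = 1.500000e-05 * 6.9000 * 40.6130 = 0.004203 m
L_final = 6.904203 m

dL = 0.004203 m


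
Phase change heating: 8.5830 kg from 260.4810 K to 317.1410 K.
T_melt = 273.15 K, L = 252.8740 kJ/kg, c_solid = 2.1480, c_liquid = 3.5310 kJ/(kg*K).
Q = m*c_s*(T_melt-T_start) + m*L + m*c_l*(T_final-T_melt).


Q1 (sensible, solid) = 8.5830 * 2.1480 * 12.6690 = 233.5693 kJ
Q2 (latent) = 8.5830 * 252.8740 = 2170.4175 kJ
Q3 (sensible, liquid) = 8.5830 * 3.5310 * 43.9910 = 1333.2165 kJ
Q_total = 3737.2033 kJ

3737.2033 kJ


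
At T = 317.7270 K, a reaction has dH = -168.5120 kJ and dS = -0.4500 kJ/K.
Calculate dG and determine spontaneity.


T*dS = 317.7270 * -0.4500 = -142.9771 kJ
dG = -168.5120 + 142.9771 = -25.5349 kJ (spontaneous)

dG = -25.5349 kJ, spontaneous


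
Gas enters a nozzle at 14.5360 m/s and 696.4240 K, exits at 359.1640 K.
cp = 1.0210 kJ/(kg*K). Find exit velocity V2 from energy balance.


dT = 337.2600 K
2*cp*1000*dT = 688684.9200
V1^2 = 211.2953
V2 = sqrt(688896.2153) = 829.9977 m/s

829.9977 m/s


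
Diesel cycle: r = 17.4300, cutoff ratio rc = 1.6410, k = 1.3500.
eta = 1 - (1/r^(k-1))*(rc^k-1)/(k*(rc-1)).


r^(k-1) = 2.7193
rc^k = 1.9516
eta = 0.5956 = 59.5591%

59.5591%


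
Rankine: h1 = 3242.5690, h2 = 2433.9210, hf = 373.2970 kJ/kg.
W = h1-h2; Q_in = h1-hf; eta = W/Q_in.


W = 808.6480 kJ/kg
Q_in = 2869.2720 kJ/kg
eta = 0.2818 = 28.1830%

eta = 28.1830%


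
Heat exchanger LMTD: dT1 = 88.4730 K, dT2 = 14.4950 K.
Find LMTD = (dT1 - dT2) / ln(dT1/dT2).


dT1/dT2 = 6.1037
ln(dT1/dT2) = 1.8089
LMTD = 73.9780 / 1.8089 = 40.8968 K

40.8968 K


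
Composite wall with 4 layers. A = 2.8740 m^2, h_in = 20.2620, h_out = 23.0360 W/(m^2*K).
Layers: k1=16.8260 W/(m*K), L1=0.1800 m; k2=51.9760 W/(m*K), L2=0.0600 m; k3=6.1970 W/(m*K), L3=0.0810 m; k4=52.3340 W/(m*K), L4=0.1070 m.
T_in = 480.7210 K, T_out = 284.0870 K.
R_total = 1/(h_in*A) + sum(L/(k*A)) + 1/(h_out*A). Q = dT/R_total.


R_conv_in = 1/(20.2620*2.8740) = 0.0172
R_1 = 0.1800/(16.8260*2.8740) = 0.0037
R_2 = 0.0600/(51.9760*2.8740) = 0.0004
R_3 = 0.0810/(6.1970*2.8740) = 0.0045
R_4 = 0.1070/(52.3340*2.8740) = 0.0007
R_conv_out = 1/(23.0360*2.8740) = 0.0151
R_total = 0.0417 K/W
Q = 196.6340 / 0.0417 = 4719.9533 W

R_total = 0.0417 K/W, Q = 4719.9533 W


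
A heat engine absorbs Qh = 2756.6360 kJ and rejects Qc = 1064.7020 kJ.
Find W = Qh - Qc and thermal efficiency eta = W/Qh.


W = 2756.6360 - 1064.7020 = 1691.9340 kJ
eta = 1691.9340 / 2756.6360 = 0.6138 = 61.3768%

W = 1691.9340 kJ, eta = 61.3768%


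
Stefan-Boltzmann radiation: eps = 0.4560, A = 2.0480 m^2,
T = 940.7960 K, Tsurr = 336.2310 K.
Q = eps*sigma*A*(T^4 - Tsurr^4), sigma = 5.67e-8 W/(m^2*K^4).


T^4 = 7.8340e+11
Tsurr^4 = 1.2781e+10
Q = 0.4560 * 5.67e-8 * 2.0480 * 7.7062e+11 = 40805.2506 W

40805.2506 W


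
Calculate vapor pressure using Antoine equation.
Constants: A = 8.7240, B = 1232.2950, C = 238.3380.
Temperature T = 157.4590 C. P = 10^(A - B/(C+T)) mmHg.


C+T = 395.7970
B/(C+T) = 3.1135
log10(P) = 8.7240 - 3.1135 = 5.6105
P = 10^5.6105 = 407894.5495 mmHg

407894.5495 mmHg


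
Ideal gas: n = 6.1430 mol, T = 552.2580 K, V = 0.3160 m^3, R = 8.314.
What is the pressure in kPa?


P = nRT/V = 6.1430 * 8.314 * 552.2580 / 0.3160
= 28205.4187 / 0.3160 = 89257.6542 Pa = 89.2577 kPa

89.2577 kPa


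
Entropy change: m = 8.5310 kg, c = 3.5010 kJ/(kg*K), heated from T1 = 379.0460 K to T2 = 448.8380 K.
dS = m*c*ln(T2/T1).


T2/T1 = 1.1841
ln(T2/T1) = 0.1690
dS = 8.5310 * 3.5010 * 0.1690 = 5.0477 kJ/K

5.0477 kJ/K


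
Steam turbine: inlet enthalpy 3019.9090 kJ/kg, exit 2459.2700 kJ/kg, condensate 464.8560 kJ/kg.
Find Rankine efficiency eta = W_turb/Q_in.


W = 560.6390 kJ/kg
Q_in = 2555.0530 kJ/kg
eta = 0.2194 = 21.9424%

eta = 21.9424%


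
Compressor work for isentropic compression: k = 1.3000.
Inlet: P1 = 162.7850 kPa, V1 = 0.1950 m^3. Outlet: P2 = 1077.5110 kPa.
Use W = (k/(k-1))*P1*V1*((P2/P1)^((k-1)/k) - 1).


(k-1)/k = 0.2308
(P2/P1)^exp = 1.5467
W = 4.3333 * 162.7850 * 0.1950 * (1.5467 - 1) = 75.2058 kJ

75.2058 kJ


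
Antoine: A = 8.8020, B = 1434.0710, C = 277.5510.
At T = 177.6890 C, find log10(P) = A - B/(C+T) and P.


C+T = 455.2400
B/(C+T) = 3.1501
log10(P) = 8.8020 - 3.1501 = 5.6519
P = 10^5.6519 = 448597.8814 mmHg

448597.8814 mmHg


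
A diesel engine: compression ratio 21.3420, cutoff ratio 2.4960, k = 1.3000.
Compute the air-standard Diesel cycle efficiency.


r^(k-1) = 2.5048
rc^k = 3.2841
eta = 0.5311 = 53.1109%

53.1109%


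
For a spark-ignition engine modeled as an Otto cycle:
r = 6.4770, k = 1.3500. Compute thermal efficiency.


r^(k-1) = 1.9230
eta = 1 - 1/1.9230 = 0.4800 = 47.9981%

47.9981%


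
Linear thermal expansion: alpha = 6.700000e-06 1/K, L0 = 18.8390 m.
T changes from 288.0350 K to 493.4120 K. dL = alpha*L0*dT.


dT = 205.3770 K
dL = 6.700000e-06 * 18.8390 * 205.3770 = 0.025923 m
L_final = 18.864923 m

dL = 0.025923 m


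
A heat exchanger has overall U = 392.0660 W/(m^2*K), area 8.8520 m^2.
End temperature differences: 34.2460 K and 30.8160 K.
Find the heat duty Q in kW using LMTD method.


LMTD = 32.5008 K
Q = 392.0660 * 8.8520 * 32.5008 = 112796.3827 W = 112.7964 kW

112.7964 kW


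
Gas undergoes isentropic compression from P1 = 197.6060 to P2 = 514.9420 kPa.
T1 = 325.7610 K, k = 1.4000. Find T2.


(k-1)/k = 0.2857
(P2/P1)^exp = 1.3148
T2 = 325.7610 * 1.3148 = 428.2963 K

428.2963 K


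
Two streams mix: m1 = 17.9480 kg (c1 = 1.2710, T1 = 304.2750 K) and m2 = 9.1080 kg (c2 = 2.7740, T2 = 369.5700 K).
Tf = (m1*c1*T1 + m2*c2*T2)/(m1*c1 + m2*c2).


num = 16278.4981
den = 48.0775
Tf = 338.5887 K

338.5887 K


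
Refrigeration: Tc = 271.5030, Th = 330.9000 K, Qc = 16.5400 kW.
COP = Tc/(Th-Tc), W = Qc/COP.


COP = 271.5030 / 59.3970 = 4.5710
W = 16.5400 / 4.5710 = 3.6185 kW

COP = 4.5710, W = 3.6185 kW


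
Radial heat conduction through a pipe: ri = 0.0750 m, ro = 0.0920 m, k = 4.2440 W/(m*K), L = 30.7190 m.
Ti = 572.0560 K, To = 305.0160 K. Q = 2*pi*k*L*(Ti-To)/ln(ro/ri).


dT = 267.0400 K
ln(ro/ri) = 0.2043
Q = 2*pi*4.2440*30.7190*267.0400 / 0.2043 = 1070703.6543 W

1070703.6543 W


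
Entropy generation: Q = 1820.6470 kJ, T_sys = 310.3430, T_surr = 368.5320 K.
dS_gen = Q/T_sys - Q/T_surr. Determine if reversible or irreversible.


dS_sys = 1820.6470/310.3430 = 5.8666 kJ/K
dS_surr = -1820.6470/368.5320 = -4.9403 kJ/K
dS_gen = 5.8666 - 4.9403 = 0.9263 kJ/K (irreversible)

dS_gen = 0.9263 kJ/K, irreversible


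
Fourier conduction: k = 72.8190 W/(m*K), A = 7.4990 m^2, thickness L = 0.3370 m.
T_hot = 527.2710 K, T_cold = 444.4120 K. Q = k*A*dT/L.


dT = 82.8590 K
Q = 72.8190 * 7.4990 * 82.8590 / 0.3370 = 134263.4650 W

134263.4650 W


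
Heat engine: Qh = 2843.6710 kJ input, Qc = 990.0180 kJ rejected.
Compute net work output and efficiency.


W = 2843.6710 - 990.0180 = 1853.6530 kJ
eta = 1853.6530 / 2843.6710 = 0.6519 = 65.1852%

W = 1853.6530 kJ, eta = 65.1852%


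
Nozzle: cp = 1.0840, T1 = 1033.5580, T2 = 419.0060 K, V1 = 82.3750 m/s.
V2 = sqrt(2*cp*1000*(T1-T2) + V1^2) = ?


dT = 614.5520 K
2*cp*1000*dT = 1332348.7360
V1^2 = 6785.6406
V2 = sqrt(1339134.3766) = 1157.2097 m/s

1157.2097 m/s


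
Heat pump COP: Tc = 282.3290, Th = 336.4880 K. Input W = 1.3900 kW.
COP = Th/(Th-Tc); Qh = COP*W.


COP = 336.4880 / 54.1590 = 6.2130
Qh = 6.2130 * 1.3900 = 8.6360 kW

COP = 6.2130, Qh = 8.6360 kW


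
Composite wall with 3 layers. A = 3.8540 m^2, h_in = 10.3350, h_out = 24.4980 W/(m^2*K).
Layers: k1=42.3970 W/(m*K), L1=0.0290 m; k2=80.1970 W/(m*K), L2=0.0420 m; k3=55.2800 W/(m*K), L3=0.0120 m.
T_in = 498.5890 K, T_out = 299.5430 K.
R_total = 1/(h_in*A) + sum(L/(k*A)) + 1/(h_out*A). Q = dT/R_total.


R_conv_in = 1/(10.3350*3.8540) = 0.0251
R_1 = 0.0290/(42.3970*3.8540) = 0.0002
R_2 = 0.0420/(80.1970*3.8540) = 0.0001
R_3 = 0.0120/(55.2800*3.8540) = 5.6325e-05
R_conv_out = 1/(24.4980*3.8540) = 0.0106
R_total = 0.0361 K/W
Q = 199.0460 / 0.0361 = 5518.7517 W

R_total = 0.0361 K/W, Q = 5518.7517 W


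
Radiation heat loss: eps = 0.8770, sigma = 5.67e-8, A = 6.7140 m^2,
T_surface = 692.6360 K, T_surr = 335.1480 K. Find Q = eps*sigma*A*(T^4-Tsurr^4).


T^4 = 2.3015e+11
Tsurr^4 = 1.2617e+10
Q = 0.8770 * 5.67e-8 * 6.7140 * 2.1754e+11 = 72627.2322 W

72627.2322 W


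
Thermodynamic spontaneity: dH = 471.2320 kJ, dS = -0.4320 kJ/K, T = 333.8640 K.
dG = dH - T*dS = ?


T*dS = 333.8640 * -0.4320 = -144.2292 kJ
dG = 471.2320 + 144.2292 = 615.4612 kJ (non-spontaneous)

dG = 615.4612 kJ, non-spontaneous


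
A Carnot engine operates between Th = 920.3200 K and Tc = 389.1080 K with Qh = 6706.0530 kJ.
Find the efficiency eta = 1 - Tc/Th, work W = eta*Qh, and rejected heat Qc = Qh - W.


eta = 1 - 389.1080/920.3200 = 0.5772
W = 0.5772 * 6706.0530 = 3870.7578 kJ
Qc = 6706.0530 - 3870.7578 = 2835.2952 kJ

eta = 57.7204%, W = 3870.7578 kJ, Qc = 2835.2952 kJ


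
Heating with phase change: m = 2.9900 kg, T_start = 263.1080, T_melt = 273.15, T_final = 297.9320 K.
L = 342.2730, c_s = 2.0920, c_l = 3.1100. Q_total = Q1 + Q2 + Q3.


Q1 (sensible, solid) = 2.9900 * 2.0920 * 10.0420 = 62.8135 kJ
Q2 (latent) = 2.9900 * 342.2730 = 1023.3963 kJ
Q3 (sensible, liquid) = 2.9900 * 3.1100 * 24.7820 = 230.4453 kJ
Q_total = 1316.6551 kJ

1316.6551 kJ


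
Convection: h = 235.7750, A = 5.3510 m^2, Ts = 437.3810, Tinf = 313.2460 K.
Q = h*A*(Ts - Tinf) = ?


dT = 124.1350 K
Q = 235.7750 * 5.3510 * 124.1350 = 156612.6914 W

156612.6914 W


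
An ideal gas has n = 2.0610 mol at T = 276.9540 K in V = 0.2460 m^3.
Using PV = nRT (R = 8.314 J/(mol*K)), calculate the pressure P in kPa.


P = nRT/V = 2.0610 * 8.314 * 276.9540 / 0.2460
= 4745.6494 / 0.2460 = 19291.2579 Pa = 19.2913 kPa

19.2913 kPa


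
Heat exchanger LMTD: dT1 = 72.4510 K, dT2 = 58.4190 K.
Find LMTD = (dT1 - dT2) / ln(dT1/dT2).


dT1/dT2 = 1.2402
ln(dT1/dT2) = 0.2153
LMTD = 14.0320 / 0.2153 = 65.1835 K

65.1835 K


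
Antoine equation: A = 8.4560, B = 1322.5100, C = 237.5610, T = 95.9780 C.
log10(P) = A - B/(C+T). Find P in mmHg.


C+T = 333.5390
B/(C+T) = 3.9651
log10(P) = 8.4560 - 3.9651 = 4.4909
P = 10^4.4909 = 30968.2352 mmHg

30968.2352 mmHg


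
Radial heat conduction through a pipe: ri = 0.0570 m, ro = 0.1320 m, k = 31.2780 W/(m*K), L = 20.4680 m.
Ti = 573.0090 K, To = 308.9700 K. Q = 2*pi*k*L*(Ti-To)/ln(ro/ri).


dT = 264.0390 K
ln(ro/ri) = 0.8398
Q = 2*pi*31.2780*20.4680*264.0390 / 0.8398 = 1264771.2360 W

1264771.2360 W


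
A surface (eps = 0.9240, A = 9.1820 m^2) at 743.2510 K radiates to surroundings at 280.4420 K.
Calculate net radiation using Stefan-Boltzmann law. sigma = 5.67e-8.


T^4 = 3.0517e+11
Tsurr^4 = 6.1855e+09
Q = 0.9240 * 5.67e-8 * 9.1820 * 2.9898e+11 = 143827.2646 W

143827.2646 W


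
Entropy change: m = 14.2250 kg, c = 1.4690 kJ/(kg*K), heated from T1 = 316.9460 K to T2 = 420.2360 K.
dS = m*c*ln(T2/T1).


T2/T1 = 1.3259
ln(T2/T1) = 0.2821
dS = 14.2250 * 1.4690 * 0.2821 = 5.8946 kJ/K

5.8946 kJ/K


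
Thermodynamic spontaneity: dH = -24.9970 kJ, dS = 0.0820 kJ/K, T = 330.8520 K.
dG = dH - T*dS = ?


T*dS = 330.8520 * 0.0820 = 27.1299 kJ
dG = -24.9970 - 27.1299 = -52.1269 kJ (spontaneous)

dG = -52.1269 kJ, spontaneous


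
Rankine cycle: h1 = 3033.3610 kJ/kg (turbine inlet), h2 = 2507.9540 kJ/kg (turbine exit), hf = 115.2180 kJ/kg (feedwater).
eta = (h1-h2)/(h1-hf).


W = 525.4070 kJ/kg
Q_in = 2918.1430 kJ/kg
eta = 0.1800 = 18.0048%

eta = 18.0048%


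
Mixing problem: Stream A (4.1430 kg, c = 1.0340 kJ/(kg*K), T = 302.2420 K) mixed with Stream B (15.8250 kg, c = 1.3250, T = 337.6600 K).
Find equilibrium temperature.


num = 8374.8601
den = 25.2520
Tf = 331.6515 K

331.6515 K


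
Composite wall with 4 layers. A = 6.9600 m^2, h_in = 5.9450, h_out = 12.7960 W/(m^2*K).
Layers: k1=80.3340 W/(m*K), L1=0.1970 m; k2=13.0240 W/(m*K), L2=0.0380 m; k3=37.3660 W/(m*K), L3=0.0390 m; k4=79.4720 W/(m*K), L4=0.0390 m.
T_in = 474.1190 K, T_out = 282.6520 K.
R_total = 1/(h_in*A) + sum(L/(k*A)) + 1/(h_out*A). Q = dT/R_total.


R_conv_in = 1/(5.9450*6.9600) = 0.0242
R_1 = 0.1970/(80.3340*6.9600) = 0.0004
R_2 = 0.0380/(13.0240*6.9600) = 0.0004
R_3 = 0.0390/(37.3660*6.9600) = 0.0001
R_4 = 0.0390/(79.4720*6.9600) = 7.0508e-05
R_conv_out = 1/(12.7960*6.9600) = 0.0112
R_total = 0.0364 K/W
Q = 191.4670 / 0.0364 = 5261.7768 W

R_total = 0.0364 K/W, Q = 5261.7768 W


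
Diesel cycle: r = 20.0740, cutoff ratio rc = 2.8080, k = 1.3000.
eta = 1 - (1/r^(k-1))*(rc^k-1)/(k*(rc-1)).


r^(k-1) = 2.4592
rc^k = 3.8275
eta = 0.5108 = 51.0816%

51.0816%


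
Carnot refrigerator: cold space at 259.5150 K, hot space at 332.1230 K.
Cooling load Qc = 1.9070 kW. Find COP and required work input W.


COP = 259.5150 / 72.6080 = 3.5742
W = 1.9070 / 3.5742 = 0.5335 kW

COP = 3.5742, W = 0.5335 kW


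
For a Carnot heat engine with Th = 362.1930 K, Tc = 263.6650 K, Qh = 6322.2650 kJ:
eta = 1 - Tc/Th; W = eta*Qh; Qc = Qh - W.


eta = 1 - 263.6650/362.1930 = 0.2720
W = 0.2720 * 6322.2650 = 1719.8569 kJ
Qc = 6322.2650 - 1719.8569 = 4602.4081 kJ

eta = 27.2032%, W = 1719.8569 kJ, Qc = 4602.4081 kJ


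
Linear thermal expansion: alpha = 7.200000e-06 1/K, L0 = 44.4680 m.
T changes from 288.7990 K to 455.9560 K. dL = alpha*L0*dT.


dT = 167.1570 K
dL = 7.200000e-06 * 44.4680 * 167.1570 = 0.053519 m
L_final = 44.521519 m

dL = 0.053519 m


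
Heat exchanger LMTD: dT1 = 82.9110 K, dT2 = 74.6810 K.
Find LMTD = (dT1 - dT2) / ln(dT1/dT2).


dT1/dT2 = 1.1102
ln(dT1/dT2) = 0.1045
LMTD = 8.2300 / 0.1045 = 78.7243 K

78.7243 K


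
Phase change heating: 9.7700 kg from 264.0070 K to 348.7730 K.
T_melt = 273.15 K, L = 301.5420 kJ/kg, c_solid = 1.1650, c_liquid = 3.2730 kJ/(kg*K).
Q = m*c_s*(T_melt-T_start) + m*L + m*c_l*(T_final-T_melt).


Q1 (sensible, solid) = 9.7700 * 1.1650 * 9.1430 = 104.0661 kJ
Q2 (latent) = 9.7700 * 301.5420 = 2946.0653 kJ
Q3 (sensible, liquid) = 9.7700 * 3.2730 * 75.6230 = 2418.2126 kJ
Q_total = 5468.3440 kJ

5468.3440 kJ


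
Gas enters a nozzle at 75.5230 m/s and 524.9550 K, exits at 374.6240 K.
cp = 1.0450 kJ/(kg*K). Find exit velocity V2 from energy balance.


dT = 150.3310 K
2*cp*1000*dT = 314191.7900
V1^2 = 5703.7235
V2 = sqrt(319895.5135) = 565.5931 m/s

565.5931 m/s


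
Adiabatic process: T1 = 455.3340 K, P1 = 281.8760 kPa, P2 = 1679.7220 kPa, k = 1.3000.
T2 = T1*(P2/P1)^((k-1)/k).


(k-1)/k = 0.2308
(P2/P1)^exp = 1.5097
T2 = 455.3340 * 1.5097 = 687.4128 K

687.4128 K


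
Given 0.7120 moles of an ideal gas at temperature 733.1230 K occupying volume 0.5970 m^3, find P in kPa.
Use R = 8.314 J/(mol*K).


P = nRT/V = 0.7120 * 8.314 * 733.1230 / 0.5970
= 4339.7715 / 0.5970 = 7269.2989 Pa = 7.2693 kPa

7.2693 kPa


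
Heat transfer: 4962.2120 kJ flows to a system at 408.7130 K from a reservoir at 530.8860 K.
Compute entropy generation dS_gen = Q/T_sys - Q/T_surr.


dS_sys = 4962.2120/408.7130 = 12.1411 kJ/K
dS_surr = -4962.2120/530.8860 = -9.3470 kJ/K
dS_gen = 12.1411 - 9.3470 = 2.7940 kJ/K (irreversible)

dS_gen = 2.7940 kJ/K, irreversible


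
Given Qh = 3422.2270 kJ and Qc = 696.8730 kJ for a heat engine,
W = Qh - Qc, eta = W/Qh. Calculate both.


W = 3422.2270 - 696.8730 = 2725.3540 kJ
eta = 2725.3540 / 3422.2270 = 0.7964 = 79.6369%

W = 2725.3540 kJ, eta = 79.6369%


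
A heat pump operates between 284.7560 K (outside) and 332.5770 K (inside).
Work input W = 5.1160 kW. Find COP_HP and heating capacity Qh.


COP = 332.5770 / 47.8210 = 6.9546
Qh = 6.9546 * 5.1160 = 35.5798 kW

COP = 6.9546, Qh = 35.5798 kW


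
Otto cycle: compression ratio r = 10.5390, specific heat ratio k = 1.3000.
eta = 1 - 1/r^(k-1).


r^(k-1) = 2.0269
eta = 1 - 1/2.0269 = 0.5066 = 50.6644%

50.6644%


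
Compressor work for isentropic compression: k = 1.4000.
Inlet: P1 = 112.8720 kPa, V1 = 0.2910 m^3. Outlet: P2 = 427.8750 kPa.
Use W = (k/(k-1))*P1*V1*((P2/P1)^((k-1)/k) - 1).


(k-1)/k = 0.2857
(P2/P1)^exp = 1.4634
W = 3.5000 * 112.8720 * 0.2910 * (1.4634 - 1) = 53.2681 kJ

53.2681 kJ


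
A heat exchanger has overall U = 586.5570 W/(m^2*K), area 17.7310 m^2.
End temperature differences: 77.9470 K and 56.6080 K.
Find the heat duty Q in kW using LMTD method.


LMTD = 66.7096 K
Q = 586.5570 * 17.7310 * 66.7096 = 693796.4446 W = 693.7964 kW

693.7964 kW


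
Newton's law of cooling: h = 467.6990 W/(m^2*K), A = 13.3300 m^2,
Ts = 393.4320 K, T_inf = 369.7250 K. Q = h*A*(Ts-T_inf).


dT = 23.7070 K
Q = 467.6990 * 13.3300 * 23.7070 = 147799.5768 W

147799.5768 W


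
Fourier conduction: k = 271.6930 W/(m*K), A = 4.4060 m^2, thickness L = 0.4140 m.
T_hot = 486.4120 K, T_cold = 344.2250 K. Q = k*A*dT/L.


dT = 142.1870 K
Q = 271.6930 * 4.4060 * 142.1870 / 0.4140 = 411133.1466 W

411133.1466 W


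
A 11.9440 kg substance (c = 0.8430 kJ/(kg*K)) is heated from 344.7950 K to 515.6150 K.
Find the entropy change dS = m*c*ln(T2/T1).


T2/T1 = 1.4954
ln(T2/T1) = 0.4024
dS = 11.9440 * 0.8430 * 0.4024 = 4.0518 kJ/K

4.0518 kJ/K


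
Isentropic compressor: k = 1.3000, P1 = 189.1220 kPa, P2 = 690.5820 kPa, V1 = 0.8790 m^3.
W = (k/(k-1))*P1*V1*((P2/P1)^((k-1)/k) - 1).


(k-1)/k = 0.2308
(P2/P1)^exp = 1.3483
W = 4.3333 * 189.1220 * 0.8790 * (1.3483 - 1) = 250.9369 kJ

250.9369 kJ


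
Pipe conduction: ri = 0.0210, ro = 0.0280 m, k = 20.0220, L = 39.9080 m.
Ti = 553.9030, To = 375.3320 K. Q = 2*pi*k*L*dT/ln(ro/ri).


dT = 178.5710 K
ln(ro/ri) = 0.2877
Q = 2*pi*20.0220*39.9080*178.5710 / 0.2877 = 3116344.2106 W

3116344.2106 W


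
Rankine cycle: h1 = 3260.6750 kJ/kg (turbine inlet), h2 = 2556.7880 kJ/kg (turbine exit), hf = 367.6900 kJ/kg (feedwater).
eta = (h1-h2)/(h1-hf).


W = 703.8870 kJ/kg
Q_in = 2892.9850 kJ/kg
eta = 0.2433 = 24.3308%

eta = 24.3308%


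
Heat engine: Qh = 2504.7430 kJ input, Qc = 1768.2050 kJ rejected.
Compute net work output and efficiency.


W = 2504.7430 - 1768.2050 = 736.5380 kJ
eta = 736.5380 / 2504.7430 = 0.2941 = 29.4057%

W = 736.5380 kJ, eta = 29.4057%


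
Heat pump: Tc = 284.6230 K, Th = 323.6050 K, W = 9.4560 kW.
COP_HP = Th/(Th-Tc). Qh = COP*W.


COP = 323.6050 / 38.9820 = 8.3014
Qh = 8.3014 * 9.4560 = 78.4980 kW

COP = 8.3014, Qh = 78.4980 kW


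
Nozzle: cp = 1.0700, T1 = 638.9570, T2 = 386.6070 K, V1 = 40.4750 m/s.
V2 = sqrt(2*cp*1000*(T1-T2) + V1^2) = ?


dT = 252.3500 K
2*cp*1000*dT = 540029.0000
V1^2 = 1638.2256
V2 = sqrt(541667.2256) = 735.9805 m/s

735.9805 m/s


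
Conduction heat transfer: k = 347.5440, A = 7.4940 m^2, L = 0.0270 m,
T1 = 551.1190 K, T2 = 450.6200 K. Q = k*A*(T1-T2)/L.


dT = 100.4990 K
Q = 347.5440 * 7.4940 * 100.4990 / 0.0270 = 9694411.7212 W

9694411.7212 W


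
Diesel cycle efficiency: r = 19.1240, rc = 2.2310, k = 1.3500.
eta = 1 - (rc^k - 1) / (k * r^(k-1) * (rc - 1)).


r^(k-1) = 2.8090
rc^k = 2.9544
eta = 0.5813 = 58.1325%

58.1325%


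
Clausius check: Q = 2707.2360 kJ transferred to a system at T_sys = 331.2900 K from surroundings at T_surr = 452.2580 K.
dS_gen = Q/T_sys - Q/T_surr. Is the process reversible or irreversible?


dS_sys = 2707.2360/331.2900 = 8.1718 kJ/K
dS_surr = -2707.2360/452.2580 = -5.9860 kJ/K
dS_gen = 8.1718 - 5.9860 = 2.1858 kJ/K (irreversible)

dS_gen = 2.1858 kJ/K, irreversible


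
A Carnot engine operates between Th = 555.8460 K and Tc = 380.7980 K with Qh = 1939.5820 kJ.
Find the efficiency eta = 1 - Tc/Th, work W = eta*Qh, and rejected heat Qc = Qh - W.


eta = 1 - 380.7980/555.8460 = 0.3149
W = 0.3149 * 1939.5820 = 610.8166 kJ
Qc = 1939.5820 - 610.8166 = 1328.7654 kJ

eta = 31.4922%, W = 610.8166 kJ, Qc = 1328.7654 kJ


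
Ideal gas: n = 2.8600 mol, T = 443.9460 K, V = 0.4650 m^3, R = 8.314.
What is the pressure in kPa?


P = nRT/V = 2.8600 * 8.314 * 443.9460 / 0.4650
= 10556.1657 / 0.4650 = 22701.4317 Pa = 22.7014 kPa

22.7014 kPa


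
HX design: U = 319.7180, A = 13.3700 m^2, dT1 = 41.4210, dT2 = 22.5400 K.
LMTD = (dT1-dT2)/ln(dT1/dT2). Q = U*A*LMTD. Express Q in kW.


LMTD = 31.0289 K
Q = 319.7180 * 13.3700 * 31.0289 = 132637.2197 W = 132.6372 kW

132.6372 kW


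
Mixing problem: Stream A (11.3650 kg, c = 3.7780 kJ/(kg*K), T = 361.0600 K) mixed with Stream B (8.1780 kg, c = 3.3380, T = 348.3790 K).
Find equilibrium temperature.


num = 25012.9295
den = 70.2351
Tf = 356.1313 K

356.1313 K


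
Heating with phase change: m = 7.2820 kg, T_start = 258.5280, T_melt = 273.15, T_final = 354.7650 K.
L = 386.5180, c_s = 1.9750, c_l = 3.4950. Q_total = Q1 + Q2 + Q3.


Q1 (sensible, solid) = 7.2820 * 1.9750 * 14.6220 = 210.2929 kJ
Q2 (latent) = 7.2820 * 386.5180 = 2814.6241 kJ
Q3 (sensible, liquid) = 7.2820 * 3.4950 * 81.6150 = 2077.1499 kJ
Q_total = 5102.0669 kJ

5102.0669 kJ


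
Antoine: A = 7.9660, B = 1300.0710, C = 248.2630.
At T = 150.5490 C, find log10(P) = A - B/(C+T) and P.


C+T = 398.8120
B/(C+T) = 3.2599
log10(P) = 7.9660 - 3.2599 = 4.7061
P = 10^4.7061 = 50832.4121 mmHg

50832.4121 mmHg


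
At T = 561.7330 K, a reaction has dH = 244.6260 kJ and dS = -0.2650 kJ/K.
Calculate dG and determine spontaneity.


T*dS = 561.7330 * -0.2650 = -148.8592 kJ
dG = 244.6260 + 148.8592 = 393.4852 kJ (non-spontaneous)

dG = 393.4852 kJ, non-spontaneous


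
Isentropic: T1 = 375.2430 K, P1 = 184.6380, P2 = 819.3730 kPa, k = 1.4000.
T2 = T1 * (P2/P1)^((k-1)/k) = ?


(k-1)/k = 0.2857
(P2/P1)^exp = 1.5307
T2 = 375.2430 * 1.5307 = 574.4016 K

574.4016 K


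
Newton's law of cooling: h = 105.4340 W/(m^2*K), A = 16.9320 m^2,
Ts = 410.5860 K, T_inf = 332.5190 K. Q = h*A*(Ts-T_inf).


dT = 78.0670 K
Q = 105.4340 * 16.9320 * 78.0670 = 139365.8710 W

139365.8710 W


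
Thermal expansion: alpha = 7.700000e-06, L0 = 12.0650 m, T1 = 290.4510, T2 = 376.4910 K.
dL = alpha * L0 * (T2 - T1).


dT = 86.0400 K
dL = 7.700000e-06 * 12.0650 * 86.0400 = 0.007993 m
L_final = 12.072993 m

dL = 0.007993 m


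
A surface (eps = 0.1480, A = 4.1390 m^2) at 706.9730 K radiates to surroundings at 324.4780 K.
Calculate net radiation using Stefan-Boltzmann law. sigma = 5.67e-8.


T^4 = 2.4981e+11
Tsurr^4 = 1.1085e+10
Q = 0.1480 * 5.67e-8 * 4.1390 * 2.3873e+11 = 8291.6205 W

8291.6205 W


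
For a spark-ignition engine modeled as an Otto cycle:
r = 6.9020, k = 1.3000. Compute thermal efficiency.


r^(k-1) = 1.7852
eta = 1 - 1/1.7852 = 0.4398 = 43.9846%

43.9846%


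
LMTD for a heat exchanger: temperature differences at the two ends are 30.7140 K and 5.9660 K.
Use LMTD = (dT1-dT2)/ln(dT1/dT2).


dT1/dT2 = 5.1482
ln(dT1/dT2) = 1.6386
LMTD = 24.7480 / 1.6386 = 15.1028 K

15.1028 K


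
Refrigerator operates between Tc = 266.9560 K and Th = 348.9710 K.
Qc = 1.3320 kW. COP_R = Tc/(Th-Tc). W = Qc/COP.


COP = 266.9560 / 82.0150 = 3.2550
W = 1.3320 / 3.2550 = 0.4092 kW

COP = 3.2550, W = 0.4092 kW


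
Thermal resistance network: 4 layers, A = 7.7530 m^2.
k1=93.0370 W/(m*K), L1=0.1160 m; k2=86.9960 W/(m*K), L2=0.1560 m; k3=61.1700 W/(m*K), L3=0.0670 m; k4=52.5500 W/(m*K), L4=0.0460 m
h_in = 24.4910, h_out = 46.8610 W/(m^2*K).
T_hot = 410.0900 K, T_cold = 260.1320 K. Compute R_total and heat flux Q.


R_conv_in = 1/(24.4910*7.7530) = 0.0053
R_1 = 0.1160/(93.0370*7.7530) = 0.0002
R_2 = 0.1560/(86.9960*7.7530) = 0.0002
R_3 = 0.0670/(61.1700*7.7530) = 0.0001
R_4 = 0.0460/(52.5500*7.7530) = 0.0001
R_conv_out = 1/(46.8610*7.7530) = 0.0028
R_total = 0.0087 K/W
Q = 149.9580 / 0.0087 = 17305.6709 W

R_total = 0.0087 K/W, Q = 17305.6709 W


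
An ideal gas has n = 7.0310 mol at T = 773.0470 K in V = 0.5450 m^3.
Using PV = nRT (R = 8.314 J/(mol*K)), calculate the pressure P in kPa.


P = nRT/V = 7.0310 * 8.314 * 773.0470 / 0.5450
= 45189.0298 / 0.5450 = 82915.6510 Pa = 82.9157 kPa

82.9157 kPa


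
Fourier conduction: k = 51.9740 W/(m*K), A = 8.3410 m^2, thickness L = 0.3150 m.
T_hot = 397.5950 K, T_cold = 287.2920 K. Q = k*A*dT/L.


dT = 110.3030 K
Q = 51.9740 * 8.3410 * 110.3030 / 0.3150 = 151803.2375 W

151803.2375 W


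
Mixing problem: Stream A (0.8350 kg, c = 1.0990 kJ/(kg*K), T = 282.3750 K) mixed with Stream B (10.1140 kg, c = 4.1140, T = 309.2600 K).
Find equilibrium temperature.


num = 13127.1238
den = 42.5267
Tf = 308.6799 K

308.6799 K


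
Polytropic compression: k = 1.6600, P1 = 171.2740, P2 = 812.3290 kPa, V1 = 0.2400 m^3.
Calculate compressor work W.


(k-1)/k = 0.3976
(P2/P1)^exp = 1.8569
W = 2.5152 * 171.2740 * 0.2400 * (1.8569 - 1) = 88.5919 kJ

88.5919 kJ


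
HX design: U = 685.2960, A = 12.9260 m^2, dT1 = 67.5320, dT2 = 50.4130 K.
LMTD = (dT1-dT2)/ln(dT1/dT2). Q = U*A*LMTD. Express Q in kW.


LMTD = 58.5560 K
Q = 685.2960 * 12.9260 * 58.5560 = 518697.2628 W = 518.6973 kW

518.6973 kW


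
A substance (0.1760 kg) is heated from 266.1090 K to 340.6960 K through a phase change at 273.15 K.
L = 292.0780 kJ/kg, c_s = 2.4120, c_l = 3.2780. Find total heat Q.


Q1 (sensible, solid) = 0.1760 * 2.4120 * 7.0410 = 2.9890 kJ
Q2 (latent) = 0.1760 * 292.0780 = 51.4057 kJ
Q3 (sensible, liquid) = 0.1760 * 3.2780 * 67.5460 = 38.9692 kJ
Q_total = 93.3639 kJ

93.3639 kJ


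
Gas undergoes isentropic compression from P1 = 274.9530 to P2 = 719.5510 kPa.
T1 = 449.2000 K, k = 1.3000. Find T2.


(k-1)/k = 0.2308
(P2/P1)^exp = 1.2486
T2 = 449.2000 * 1.2486 = 560.8618 K

560.8618 K


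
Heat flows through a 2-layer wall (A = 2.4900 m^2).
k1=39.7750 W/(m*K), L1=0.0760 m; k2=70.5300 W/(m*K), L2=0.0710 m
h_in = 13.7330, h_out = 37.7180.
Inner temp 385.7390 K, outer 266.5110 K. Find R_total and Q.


R_conv_in = 1/(13.7330*2.4900) = 0.0292
R_1 = 0.0760/(39.7750*2.4900) = 0.0008
R_2 = 0.0710/(70.5300*2.4900) = 0.0004
R_conv_out = 1/(37.7180*2.4900) = 0.0106
R_total = 0.0411 K/W
Q = 119.2280 / 0.0411 = 2903.5276 W

R_total = 0.0411 K/W, Q = 2903.5276 W


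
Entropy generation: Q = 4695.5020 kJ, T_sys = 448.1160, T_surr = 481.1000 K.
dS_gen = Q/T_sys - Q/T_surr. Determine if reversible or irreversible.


dS_sys = 4695.5020/448.1160 = 10.4783 kJ/K
dS_surr = -4695.5020/481.1000 = -9.7599 kJ/K
dS_gen = 10.4783 - 9.7599 = 0.7184 kJ/K (irreversible)

dS_gen = 0.7184 kJ/K, irreversible
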